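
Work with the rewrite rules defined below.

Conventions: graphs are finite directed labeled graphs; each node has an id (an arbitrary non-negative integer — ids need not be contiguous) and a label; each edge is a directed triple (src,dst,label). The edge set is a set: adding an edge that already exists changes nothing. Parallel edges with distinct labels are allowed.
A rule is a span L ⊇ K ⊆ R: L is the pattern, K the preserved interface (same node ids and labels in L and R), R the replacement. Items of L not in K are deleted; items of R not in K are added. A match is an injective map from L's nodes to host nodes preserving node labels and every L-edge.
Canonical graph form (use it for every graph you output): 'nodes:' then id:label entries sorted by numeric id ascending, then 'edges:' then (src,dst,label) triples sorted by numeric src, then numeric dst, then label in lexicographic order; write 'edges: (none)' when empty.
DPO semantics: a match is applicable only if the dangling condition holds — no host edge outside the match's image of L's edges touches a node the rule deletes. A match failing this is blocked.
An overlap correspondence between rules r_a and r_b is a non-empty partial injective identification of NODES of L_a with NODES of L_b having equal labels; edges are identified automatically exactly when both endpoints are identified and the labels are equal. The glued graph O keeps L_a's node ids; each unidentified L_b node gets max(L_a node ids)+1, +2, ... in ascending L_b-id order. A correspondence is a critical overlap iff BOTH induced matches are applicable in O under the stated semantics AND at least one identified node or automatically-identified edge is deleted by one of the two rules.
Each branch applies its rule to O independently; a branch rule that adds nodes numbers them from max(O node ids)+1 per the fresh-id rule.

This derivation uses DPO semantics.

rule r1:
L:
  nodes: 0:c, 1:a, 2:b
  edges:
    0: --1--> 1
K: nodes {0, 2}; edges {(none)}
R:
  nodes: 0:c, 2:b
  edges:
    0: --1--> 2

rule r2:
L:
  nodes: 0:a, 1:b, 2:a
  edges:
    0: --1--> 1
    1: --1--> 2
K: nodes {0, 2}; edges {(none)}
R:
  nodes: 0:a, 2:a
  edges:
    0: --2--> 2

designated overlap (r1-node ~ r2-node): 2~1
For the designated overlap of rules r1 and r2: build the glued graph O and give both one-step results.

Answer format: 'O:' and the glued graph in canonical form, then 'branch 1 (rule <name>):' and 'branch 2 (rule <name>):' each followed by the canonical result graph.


O:
nodes: 0:c, 1:a, 2:b, 3:a, 4:a
edges: (0,1,1); (2,4,1); (3,2,1)
branch 1 (rule r1):
nodes: 0:c, 2:b, 3:a, 4:a
edges: (0,2,1); (2,4,1); (3,2,1)
branch 2 (rule r2):
nodes: 0:c, 1:a, 3:a, 4:a
edges: (0,1,1); (3,4,2)


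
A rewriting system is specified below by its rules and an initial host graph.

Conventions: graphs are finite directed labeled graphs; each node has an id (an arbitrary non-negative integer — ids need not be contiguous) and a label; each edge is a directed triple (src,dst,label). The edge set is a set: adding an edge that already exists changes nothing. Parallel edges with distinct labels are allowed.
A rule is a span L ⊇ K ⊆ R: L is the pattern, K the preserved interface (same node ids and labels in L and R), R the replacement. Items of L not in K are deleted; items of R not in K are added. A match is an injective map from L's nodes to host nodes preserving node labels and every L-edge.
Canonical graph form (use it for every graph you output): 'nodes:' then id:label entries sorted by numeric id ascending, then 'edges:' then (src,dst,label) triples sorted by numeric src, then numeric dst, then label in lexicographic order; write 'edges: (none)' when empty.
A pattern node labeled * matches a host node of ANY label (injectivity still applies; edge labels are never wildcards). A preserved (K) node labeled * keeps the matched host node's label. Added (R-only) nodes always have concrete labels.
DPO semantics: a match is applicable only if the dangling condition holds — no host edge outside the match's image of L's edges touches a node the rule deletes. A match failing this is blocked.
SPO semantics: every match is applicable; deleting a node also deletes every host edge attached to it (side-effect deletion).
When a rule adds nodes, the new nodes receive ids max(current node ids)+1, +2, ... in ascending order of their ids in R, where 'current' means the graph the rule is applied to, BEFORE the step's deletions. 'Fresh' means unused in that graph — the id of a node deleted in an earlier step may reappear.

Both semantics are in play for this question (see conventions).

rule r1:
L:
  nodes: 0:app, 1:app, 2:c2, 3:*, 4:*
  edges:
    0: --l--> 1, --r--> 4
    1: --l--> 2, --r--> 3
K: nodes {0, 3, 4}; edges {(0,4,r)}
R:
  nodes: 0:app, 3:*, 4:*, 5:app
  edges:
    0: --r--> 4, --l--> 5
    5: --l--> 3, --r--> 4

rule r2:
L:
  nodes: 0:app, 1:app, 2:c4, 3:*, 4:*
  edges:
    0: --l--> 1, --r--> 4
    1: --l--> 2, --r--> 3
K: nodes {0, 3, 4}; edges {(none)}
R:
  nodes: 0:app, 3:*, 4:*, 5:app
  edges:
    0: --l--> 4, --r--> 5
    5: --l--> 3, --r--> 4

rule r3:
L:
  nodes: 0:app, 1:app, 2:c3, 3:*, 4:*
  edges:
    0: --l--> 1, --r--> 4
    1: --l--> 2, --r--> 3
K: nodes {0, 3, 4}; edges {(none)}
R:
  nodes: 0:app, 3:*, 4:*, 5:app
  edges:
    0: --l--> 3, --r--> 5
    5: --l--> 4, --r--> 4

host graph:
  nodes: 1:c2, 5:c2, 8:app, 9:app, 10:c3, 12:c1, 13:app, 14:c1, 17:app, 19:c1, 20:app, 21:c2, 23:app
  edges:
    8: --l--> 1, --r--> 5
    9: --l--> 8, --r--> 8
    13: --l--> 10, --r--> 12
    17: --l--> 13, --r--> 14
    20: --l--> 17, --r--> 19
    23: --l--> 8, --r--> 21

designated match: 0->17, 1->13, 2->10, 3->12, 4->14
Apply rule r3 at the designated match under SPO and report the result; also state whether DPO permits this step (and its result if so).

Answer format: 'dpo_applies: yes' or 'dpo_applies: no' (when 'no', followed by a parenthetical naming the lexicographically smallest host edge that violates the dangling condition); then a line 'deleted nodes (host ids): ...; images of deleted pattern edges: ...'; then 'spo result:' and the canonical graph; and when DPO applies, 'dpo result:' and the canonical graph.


dpo_applies: yes
deleted nodes (host ids): 10, 13; images of deleted pattern edges: (13,10,l); (13,12,r); (17,13,l); (17,14,r)
spo result:
nodes: 1:c2, 5:c2, 8:app, 9:app, 12:c1, 14:c1, 17:app, 19:c1, 20:app, 21:c2, 23:app, 24:app
edges: (8,1,l); (8,5,r); (9,8,l); (9,8,r); (17,12,l); (17,24,r); (20,17,l); (20,19,r); (23,8,l); (23,21,r); (24,14,l); (24,14,r)
dpo result:
nodes: 1:c2, 5:c2, 8:app, 9:app, 12:c1, 14:c1, 17:app, 19:c1, 20:app, 21:c2, 23:app, 24:app
edges: (8,1,l); (8,5,r); (9,8,l); (9,8,r); (17,12,l); (17,24,r); (20,17,l); (20,19,r); (23,8,l); (23,21,r); (24,14,l); (24,14,r)


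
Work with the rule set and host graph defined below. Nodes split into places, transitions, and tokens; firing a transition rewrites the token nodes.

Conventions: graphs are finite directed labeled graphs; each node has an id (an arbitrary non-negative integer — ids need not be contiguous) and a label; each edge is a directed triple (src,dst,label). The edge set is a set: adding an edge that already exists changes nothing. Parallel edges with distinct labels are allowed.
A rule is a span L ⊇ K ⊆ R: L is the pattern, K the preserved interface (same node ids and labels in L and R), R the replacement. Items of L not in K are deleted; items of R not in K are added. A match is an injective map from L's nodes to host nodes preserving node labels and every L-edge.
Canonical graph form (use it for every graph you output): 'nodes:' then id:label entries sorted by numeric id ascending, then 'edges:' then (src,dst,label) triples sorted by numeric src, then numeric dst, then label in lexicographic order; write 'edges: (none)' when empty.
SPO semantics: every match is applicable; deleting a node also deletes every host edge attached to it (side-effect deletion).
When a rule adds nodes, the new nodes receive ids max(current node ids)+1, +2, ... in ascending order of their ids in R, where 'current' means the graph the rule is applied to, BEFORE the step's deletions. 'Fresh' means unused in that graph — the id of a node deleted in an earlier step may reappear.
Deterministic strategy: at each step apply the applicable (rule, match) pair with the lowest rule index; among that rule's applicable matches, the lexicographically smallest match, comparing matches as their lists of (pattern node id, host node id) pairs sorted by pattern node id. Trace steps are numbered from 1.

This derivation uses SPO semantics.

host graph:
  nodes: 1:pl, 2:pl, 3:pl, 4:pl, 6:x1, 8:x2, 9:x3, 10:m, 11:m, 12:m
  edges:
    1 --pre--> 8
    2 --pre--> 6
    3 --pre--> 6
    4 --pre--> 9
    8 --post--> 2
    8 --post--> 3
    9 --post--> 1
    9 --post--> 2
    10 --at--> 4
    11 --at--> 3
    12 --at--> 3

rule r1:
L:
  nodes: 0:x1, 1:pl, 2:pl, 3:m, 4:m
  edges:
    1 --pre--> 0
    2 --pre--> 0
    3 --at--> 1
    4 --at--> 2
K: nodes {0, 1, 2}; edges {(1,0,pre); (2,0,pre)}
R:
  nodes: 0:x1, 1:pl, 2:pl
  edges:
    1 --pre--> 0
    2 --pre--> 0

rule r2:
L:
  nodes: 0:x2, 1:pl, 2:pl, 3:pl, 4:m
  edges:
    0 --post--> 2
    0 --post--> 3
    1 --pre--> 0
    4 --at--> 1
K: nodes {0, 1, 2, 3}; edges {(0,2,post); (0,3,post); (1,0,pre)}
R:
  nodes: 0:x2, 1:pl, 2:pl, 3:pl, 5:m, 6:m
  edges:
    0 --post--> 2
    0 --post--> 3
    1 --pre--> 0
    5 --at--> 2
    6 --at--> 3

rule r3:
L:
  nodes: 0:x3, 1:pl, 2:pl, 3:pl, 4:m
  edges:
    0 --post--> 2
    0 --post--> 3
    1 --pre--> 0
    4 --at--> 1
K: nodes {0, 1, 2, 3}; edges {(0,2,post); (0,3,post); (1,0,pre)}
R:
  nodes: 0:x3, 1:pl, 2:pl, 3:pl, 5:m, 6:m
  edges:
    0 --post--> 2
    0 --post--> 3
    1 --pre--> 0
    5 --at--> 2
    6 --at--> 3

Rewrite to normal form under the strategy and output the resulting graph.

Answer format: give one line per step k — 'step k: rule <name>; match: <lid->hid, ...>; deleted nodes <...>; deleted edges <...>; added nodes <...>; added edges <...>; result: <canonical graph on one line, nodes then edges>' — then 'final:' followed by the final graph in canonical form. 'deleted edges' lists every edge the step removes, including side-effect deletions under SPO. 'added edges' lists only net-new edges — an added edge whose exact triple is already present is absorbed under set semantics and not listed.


step 1: rule r3; match: 0->9, 1->4, 2->1, 3->2, 4->10; deleted nodes 10; deleted edges (10,4,at); added nodes 13, 14; added edges (13,1,at); (14,2,at); result: nodes: 1:pl, 2:pl, 3:pl, 4:pl, 6:x1, 8:x2, 9:x3, 11:m, 12:m, 13:m, 14:m edges: (1,8,pre); (2,6,pre); (3,6,pre); (4,9,pre); (8,2,post); (8,3,post); (9,1,post); (9,2,post); (11,3,at); (12,3,at); (13,1,at); (14,2,at)
step 2: rule r1; match: 0->6, 1->2, 2->3, 3->14, 4->11; deleted nodes 11, 14; deleted edges (11,3,at); (14,2,at); added nodes (none); added edges (none); result: nodes: 1:pl, 2:pl, 3:pl, 4:pl, 6:x1, 8:x2, 9:x3, 12:m, 13:m edges: (1,8,pre); (2,6,pre); (3,6,pre); (4,9,pre); (8,2,post); (8,3,post); (9,1,post); (9,2,post); (12,3,at); (13,1,at)
step 3: rule r2; match: 0->8, 1->1, 2->2, 3->3, 4->13; deleted nodes 13; deleted edges (13,1,at); added nodes 14, 15; added edges (14,2,at); (15,3,at); result: nodes: 1:pl, 2:pl, 3:pl, 4:pl, 6:x1, 8:x2, 9:x3, 12:m, 14:m, 15:m edges: (1,8,pre); (2,6,pre); (3,6,pre); (4,9,pre); (8,2,post); (8,3,post); (9,1,post); (9,2,post); (12,3,at); (14,2,at); (15,3,at)
step 4: rule r1; match: 0->6, 1->2, 2->3, 3->14, 4->12; deleted nodes 12, 14; deleted edges (12,3,at); (14,2,at); added nodes (none); added edges (none); result: nodes: 1:pl, 2:pl, 3:pl, 4:pl, 6:x1, 8:x2, 9:x3, 15:m edges: (1,8,pre); (2,6,pre); (3,6,pre); (4,9,pre); (8,2,post); (8,3,post); (9,1,post); (9,2,post); (15,3,at)
final:
nodes: 1:pl, 2:pl, 3:pl, 4:pl, 6:x1, 8:x2, 9:x3, 15:m
edges: (1,8,pre); (2,6,pre); (3,6,pre); (4,9,pre); (8,2,post); (8,3,post); (9,1,post); (9,2,post); (15,3,at)


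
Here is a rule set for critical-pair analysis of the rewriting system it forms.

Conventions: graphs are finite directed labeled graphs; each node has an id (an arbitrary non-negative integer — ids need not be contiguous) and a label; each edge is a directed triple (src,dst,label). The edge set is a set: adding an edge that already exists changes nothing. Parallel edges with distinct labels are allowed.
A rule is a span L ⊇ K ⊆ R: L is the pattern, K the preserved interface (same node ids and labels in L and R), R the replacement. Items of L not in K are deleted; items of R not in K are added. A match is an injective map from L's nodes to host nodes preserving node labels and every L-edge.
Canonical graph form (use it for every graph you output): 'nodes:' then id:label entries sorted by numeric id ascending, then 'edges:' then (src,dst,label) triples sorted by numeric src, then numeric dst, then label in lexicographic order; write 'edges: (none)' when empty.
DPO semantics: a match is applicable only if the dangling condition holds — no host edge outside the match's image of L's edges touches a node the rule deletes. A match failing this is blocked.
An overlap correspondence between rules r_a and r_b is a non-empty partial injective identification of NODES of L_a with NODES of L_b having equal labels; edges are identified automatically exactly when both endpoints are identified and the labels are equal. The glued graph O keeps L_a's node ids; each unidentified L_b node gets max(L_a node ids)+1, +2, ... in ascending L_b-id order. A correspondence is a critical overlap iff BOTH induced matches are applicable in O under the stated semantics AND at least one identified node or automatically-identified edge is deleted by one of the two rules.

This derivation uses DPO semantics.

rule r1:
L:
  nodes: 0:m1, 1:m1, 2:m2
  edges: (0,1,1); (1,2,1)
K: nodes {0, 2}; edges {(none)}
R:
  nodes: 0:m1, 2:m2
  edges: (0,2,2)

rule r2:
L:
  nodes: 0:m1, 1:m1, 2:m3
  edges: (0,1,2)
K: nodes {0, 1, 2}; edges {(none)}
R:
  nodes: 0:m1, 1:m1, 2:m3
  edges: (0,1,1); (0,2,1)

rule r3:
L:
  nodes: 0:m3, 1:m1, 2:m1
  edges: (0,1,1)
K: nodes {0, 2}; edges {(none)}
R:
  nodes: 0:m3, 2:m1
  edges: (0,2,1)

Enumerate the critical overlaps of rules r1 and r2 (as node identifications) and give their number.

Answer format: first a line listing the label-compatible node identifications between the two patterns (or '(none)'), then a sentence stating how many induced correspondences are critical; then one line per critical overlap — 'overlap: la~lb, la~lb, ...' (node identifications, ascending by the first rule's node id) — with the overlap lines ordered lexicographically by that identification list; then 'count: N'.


label-compatible node identifications between L(r1) and L(r2): 0~0, 0~1, 1~0, 1~1
0 of the induced correspondences are critical overlaps of r1 and r2.
count: 0


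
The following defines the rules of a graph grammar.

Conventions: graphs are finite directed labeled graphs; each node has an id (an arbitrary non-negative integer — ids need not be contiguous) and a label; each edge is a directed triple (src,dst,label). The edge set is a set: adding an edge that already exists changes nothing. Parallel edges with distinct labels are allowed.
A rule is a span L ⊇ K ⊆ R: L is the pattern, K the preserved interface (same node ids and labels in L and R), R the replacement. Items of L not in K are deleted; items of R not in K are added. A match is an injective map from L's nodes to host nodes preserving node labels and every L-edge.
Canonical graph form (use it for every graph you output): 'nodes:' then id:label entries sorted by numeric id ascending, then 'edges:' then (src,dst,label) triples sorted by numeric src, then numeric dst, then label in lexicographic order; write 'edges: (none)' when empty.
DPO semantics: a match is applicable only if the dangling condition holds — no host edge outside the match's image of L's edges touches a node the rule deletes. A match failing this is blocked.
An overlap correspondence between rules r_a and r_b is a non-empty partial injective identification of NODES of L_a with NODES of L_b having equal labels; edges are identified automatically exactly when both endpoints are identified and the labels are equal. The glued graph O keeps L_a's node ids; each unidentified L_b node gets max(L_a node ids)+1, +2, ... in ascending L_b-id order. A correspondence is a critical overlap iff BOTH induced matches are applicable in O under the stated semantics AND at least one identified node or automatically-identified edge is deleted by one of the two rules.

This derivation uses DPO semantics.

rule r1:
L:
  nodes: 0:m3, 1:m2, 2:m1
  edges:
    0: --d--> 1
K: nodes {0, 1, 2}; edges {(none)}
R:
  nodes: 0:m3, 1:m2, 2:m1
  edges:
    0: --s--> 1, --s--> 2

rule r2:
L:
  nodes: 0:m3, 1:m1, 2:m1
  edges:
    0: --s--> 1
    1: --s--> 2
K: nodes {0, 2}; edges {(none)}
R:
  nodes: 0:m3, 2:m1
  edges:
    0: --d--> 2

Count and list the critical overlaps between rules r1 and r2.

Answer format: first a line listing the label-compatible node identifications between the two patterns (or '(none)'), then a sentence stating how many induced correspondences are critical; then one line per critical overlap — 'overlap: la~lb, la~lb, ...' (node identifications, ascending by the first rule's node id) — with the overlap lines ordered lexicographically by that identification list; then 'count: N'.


label-compatible node identifications between L(r1) and L(r2): 0~0, 2~1, 2~2
2 of the induced correspondences are critical overlaps of r1 and r2.
overlap: 0~0, 2~1
overlap: 2~1
count: 2


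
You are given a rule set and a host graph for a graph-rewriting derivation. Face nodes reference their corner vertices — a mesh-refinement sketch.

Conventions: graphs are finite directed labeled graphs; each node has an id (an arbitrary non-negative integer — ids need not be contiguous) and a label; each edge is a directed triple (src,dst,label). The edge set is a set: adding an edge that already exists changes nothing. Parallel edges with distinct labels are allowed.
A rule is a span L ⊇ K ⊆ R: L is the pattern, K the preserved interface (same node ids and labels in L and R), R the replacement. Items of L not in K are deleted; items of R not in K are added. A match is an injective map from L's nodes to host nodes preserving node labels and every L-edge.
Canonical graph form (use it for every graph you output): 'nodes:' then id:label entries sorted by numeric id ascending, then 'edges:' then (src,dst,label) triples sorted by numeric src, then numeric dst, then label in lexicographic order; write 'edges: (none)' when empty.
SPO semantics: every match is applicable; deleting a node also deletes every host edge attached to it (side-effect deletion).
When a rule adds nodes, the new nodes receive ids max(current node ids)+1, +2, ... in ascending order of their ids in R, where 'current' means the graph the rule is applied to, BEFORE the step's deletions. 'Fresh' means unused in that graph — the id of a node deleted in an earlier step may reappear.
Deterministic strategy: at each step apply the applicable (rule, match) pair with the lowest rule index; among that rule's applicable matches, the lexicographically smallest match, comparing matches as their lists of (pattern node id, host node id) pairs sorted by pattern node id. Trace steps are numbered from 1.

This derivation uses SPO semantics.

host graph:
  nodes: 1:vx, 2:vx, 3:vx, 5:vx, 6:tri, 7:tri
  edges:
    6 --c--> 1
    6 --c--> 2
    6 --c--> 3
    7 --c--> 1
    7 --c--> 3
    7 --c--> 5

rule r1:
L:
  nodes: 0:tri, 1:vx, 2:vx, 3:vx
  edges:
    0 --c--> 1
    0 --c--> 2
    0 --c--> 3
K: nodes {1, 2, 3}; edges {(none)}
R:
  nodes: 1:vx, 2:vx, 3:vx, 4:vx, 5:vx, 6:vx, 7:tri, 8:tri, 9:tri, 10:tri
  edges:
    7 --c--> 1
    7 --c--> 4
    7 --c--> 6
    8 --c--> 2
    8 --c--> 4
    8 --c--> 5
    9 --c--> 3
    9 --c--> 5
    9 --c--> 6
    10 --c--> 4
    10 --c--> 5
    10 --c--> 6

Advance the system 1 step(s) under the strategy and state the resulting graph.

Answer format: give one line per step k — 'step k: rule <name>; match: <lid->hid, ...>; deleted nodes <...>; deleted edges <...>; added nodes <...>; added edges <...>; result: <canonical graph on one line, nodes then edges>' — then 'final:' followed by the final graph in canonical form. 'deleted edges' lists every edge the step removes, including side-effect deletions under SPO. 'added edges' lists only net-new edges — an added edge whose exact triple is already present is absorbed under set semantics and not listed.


step 1: rule r1; match: 0->6, 1->1, 2->2, 3->3; deleted nodes 6; deleted edges (6,1,c); (6,2,c); (6,3,c); added nodes 8, 9, 10, 11, 12, 13, 14; added edges (11,1,c); (11,8,c); (11,10,c); (12,2,c); (12,8,c); (12,9,c); (13,3,c); (13,9,c); (13,10,c); (14,8,c); (14,9,c); (14,10,c); result: nodes: 1:vx, 2:vx, 3:vx, 5:vx, 7:tri, 8:vx, 9:vx, 10:vx, 11:tri, 12:tri, 13:tri, 14:tri edges: (7,1,c); (7,3,c); (7,5,c); (11,1,c); (11,8,c); (11,10,c); (12,2,c); (12,8,c); (12,9,c); (13,3,c); (13,9,c); (13,10,c); (14,8,c); (14,9,c); (14,10,c)
final:
nodes: 1:vx, 2:vx, 3:vx, 5:vx, 7:tri, 8:vx, 9:vx, 10:vx, 11:tri, 12:tri, 13:tri, 14:tri
edges: (7,1,c); (7,3,c); (7,5,c); (11,1,c); (11,8,c); (11,10,c); (12,2,c); (12,8,c); (12,9,c); (13,3,c); (13,9,c); (13,10,c); (14,8,c); (14,9,c); (14,10,c)


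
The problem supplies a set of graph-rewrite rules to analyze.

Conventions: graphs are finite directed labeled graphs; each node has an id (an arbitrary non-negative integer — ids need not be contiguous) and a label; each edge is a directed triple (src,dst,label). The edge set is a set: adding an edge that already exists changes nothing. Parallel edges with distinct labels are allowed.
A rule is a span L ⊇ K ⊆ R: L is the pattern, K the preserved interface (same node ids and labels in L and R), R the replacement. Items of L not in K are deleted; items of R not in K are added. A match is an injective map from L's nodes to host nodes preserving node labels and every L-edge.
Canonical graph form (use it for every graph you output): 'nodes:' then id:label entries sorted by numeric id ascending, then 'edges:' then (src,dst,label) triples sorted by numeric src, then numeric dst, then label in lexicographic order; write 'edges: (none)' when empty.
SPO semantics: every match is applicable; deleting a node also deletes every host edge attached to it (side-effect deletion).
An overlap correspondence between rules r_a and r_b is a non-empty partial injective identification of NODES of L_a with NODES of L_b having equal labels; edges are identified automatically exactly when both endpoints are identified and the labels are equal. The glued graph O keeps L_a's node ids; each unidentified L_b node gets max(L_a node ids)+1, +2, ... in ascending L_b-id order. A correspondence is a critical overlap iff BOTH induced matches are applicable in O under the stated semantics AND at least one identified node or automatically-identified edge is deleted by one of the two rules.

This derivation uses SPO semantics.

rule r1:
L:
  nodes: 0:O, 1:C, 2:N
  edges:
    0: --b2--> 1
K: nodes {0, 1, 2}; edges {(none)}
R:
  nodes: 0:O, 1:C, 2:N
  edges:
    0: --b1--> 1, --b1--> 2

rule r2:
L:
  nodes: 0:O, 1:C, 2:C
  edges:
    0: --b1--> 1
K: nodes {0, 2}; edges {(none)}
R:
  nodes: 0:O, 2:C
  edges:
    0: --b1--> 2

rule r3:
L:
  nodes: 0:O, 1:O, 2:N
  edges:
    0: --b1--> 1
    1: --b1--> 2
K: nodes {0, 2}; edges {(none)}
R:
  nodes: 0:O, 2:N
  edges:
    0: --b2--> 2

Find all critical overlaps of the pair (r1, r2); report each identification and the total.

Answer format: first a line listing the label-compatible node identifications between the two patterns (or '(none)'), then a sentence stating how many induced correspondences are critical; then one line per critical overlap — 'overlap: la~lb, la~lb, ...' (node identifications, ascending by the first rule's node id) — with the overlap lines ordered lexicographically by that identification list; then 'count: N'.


label-compatible node identifications between L(r1) and L(r2): 0~0, 1~1, 1~2
2 of the induced correspondences are critical overlaps of r1 and r2.
overlap: 0~0, 1~1
overlap: 1~1
count: 2


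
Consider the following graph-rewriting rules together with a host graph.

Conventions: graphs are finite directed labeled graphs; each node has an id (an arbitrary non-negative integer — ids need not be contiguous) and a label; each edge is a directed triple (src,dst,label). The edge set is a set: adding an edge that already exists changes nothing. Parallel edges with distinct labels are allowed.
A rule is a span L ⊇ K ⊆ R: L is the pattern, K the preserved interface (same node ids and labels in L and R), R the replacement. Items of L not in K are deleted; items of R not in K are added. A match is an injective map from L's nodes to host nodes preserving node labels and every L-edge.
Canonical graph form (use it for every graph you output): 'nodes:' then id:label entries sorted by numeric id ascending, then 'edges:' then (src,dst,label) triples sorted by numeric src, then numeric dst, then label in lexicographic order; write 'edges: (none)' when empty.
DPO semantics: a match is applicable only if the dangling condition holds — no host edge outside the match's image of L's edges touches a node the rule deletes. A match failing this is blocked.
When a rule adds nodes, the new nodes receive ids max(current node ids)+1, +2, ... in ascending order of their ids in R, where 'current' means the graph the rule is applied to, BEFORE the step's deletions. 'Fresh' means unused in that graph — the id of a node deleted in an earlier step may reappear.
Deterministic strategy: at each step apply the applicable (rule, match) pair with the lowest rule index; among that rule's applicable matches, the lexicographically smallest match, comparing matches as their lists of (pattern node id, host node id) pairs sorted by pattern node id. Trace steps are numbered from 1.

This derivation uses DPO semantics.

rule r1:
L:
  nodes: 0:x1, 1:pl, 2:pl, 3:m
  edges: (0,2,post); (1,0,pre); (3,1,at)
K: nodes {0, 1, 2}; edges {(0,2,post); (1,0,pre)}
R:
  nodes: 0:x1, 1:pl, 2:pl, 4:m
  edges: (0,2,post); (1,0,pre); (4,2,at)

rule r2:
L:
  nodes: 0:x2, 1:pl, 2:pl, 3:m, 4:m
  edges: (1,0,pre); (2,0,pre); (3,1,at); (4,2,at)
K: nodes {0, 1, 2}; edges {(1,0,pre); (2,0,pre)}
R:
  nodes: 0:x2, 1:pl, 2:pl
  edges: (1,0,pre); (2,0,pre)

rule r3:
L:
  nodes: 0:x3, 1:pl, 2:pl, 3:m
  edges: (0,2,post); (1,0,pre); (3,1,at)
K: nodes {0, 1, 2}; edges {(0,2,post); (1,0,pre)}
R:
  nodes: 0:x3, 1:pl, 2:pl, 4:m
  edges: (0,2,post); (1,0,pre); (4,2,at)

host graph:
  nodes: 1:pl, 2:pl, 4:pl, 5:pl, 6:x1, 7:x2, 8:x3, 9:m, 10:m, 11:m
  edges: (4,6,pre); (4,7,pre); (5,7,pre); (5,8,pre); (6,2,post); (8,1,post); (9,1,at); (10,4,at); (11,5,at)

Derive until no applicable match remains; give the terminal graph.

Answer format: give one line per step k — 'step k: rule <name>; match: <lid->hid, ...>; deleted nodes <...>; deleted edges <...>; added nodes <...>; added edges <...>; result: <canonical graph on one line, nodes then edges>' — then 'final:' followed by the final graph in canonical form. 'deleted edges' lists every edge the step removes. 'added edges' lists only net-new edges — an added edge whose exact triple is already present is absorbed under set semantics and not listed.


step 1: rule r1; match: 0->6, 1->4, 2->2, 3->10; deleted nodes 10; deleted edges (10,4,at); added nodes 12; added edges (12,2,at); result: nodes: 1:pl, 2:pl, 4:pl, 5:pl, 6:x1, 7:x2, 8:x3, 9:m, 11:m, 12:m edges: (4,6,pre); (4,7,pre); (5,7,pre); (5,8,pre); (6,2,post); (8,1,post); (9,1,at); (11,5,at); (12,2,at)
step 2: rule r3; match: 0->8, 1->5, 2->1, 3->11; deleted nodes 11; deleted edges (11,5,at); added nodes 13; added edges (13,1,at); result: nodes: 1:pl, 2:pl, 4:pl, 5:pl, 6:x1, 7:x2, 8:x3, 9:m, 12:m, 13:m edges: (4,6,pre); (4,7,pre); (5,7,pre); (5,8,pre); (6,2,post); (8,1,post); (9,1,at); (12,2,at); (13,1,at)
final:
nodes: 1:pl, 2:pl, 4:pl, 5:pl, 6:x1, 7:x2, 8:x3, 9:m, 12:m, 13:m
edges: (4,6,pre); (4,7,pre); (5,7,pre); (5,8,pre); (6,2,post); (8,1,post); (9,1,at); (12,2,at); (13,1,at)


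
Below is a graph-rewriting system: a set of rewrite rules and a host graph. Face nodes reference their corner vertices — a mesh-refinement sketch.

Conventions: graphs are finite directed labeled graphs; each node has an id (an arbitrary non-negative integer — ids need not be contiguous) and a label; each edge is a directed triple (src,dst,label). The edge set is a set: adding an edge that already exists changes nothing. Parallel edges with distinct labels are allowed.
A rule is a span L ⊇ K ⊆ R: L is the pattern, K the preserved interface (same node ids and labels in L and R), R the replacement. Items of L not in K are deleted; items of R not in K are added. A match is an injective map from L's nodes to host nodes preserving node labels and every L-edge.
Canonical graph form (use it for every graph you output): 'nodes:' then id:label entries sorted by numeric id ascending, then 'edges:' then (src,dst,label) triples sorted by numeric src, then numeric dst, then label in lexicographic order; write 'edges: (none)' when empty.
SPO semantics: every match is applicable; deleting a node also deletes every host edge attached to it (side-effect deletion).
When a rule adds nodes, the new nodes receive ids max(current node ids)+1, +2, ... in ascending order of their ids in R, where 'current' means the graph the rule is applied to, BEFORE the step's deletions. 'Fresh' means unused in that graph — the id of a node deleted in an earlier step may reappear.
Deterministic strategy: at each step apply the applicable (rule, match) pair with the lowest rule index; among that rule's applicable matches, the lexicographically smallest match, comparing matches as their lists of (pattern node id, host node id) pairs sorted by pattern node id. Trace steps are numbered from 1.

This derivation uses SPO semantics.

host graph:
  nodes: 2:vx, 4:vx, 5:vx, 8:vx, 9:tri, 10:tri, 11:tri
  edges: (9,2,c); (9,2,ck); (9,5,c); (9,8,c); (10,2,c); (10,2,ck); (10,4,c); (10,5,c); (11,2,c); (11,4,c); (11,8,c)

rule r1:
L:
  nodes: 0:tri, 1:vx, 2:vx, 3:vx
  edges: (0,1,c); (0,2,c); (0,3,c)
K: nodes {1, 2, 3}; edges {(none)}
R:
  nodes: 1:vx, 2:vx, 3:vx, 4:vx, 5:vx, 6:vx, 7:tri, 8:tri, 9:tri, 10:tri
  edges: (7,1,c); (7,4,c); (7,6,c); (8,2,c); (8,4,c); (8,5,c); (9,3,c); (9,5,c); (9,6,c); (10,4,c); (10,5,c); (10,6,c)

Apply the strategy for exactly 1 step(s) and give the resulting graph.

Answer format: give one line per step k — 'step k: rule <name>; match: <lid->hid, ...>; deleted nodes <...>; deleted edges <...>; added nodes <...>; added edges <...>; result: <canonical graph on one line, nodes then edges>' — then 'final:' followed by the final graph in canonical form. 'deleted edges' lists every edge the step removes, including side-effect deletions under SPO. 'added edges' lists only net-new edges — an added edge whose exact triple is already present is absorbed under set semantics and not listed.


step 1: rule r1; match: 0->9, 1->2, 2->5, 3->8; deleted nodes 9; deleted edges (9,2,c); (9,2,ck); (9,5,c); (9,8,c); added nodes 12, 13, 14, 15, 16, 17, 18; added edges (15,2,c); (15,12,c); (15,14,c); (16,5,c); (16,12,c); (16,13,c); (17,8,c); (17,13,c); (17,14,c); (18,12,c); (18,13,c); (18,14,c); result: nodes: 2:vx, 4:vx, 5:vx, 8:vx, 10:tri, 11:tri, 12:vx, 13:vx, 14:vx, 15:tri, 16:tri, 17:tri, 18:tri edges: (10,2,c); (10,2,ck); (10,4,c); (10,5,c); (11,2,c); (11,4,c); (11,8,c); (15,2,c); (15,12,c); (15,14,c); (16,5,c); (16,12,c); (16,13,c); (17,8,c); (17,13,c); (17,14,c); (18,12,c); (18,13,c); (18,14,c)
final:
nodes: 2:vx, 4:vx, 5:vx, 8:vx, 10:tri, 11:tri, 12:vx, 13:vx, 14:vx, 15:tri, 16:tri, 17:tri, 18:tri
edges: (10,2,c); (10,2,ck); (10,4,c); (10,5,c); (11,2,c); (11,4,c); (11,8,c); (15,2,c); (15,12,c); (15,14,c); (16,5,c); (16,12,c); (16,13,c); (17,8,c); (17,13,c); (17,14,c); (18,12,c); (18,13,c); (18,14,c)


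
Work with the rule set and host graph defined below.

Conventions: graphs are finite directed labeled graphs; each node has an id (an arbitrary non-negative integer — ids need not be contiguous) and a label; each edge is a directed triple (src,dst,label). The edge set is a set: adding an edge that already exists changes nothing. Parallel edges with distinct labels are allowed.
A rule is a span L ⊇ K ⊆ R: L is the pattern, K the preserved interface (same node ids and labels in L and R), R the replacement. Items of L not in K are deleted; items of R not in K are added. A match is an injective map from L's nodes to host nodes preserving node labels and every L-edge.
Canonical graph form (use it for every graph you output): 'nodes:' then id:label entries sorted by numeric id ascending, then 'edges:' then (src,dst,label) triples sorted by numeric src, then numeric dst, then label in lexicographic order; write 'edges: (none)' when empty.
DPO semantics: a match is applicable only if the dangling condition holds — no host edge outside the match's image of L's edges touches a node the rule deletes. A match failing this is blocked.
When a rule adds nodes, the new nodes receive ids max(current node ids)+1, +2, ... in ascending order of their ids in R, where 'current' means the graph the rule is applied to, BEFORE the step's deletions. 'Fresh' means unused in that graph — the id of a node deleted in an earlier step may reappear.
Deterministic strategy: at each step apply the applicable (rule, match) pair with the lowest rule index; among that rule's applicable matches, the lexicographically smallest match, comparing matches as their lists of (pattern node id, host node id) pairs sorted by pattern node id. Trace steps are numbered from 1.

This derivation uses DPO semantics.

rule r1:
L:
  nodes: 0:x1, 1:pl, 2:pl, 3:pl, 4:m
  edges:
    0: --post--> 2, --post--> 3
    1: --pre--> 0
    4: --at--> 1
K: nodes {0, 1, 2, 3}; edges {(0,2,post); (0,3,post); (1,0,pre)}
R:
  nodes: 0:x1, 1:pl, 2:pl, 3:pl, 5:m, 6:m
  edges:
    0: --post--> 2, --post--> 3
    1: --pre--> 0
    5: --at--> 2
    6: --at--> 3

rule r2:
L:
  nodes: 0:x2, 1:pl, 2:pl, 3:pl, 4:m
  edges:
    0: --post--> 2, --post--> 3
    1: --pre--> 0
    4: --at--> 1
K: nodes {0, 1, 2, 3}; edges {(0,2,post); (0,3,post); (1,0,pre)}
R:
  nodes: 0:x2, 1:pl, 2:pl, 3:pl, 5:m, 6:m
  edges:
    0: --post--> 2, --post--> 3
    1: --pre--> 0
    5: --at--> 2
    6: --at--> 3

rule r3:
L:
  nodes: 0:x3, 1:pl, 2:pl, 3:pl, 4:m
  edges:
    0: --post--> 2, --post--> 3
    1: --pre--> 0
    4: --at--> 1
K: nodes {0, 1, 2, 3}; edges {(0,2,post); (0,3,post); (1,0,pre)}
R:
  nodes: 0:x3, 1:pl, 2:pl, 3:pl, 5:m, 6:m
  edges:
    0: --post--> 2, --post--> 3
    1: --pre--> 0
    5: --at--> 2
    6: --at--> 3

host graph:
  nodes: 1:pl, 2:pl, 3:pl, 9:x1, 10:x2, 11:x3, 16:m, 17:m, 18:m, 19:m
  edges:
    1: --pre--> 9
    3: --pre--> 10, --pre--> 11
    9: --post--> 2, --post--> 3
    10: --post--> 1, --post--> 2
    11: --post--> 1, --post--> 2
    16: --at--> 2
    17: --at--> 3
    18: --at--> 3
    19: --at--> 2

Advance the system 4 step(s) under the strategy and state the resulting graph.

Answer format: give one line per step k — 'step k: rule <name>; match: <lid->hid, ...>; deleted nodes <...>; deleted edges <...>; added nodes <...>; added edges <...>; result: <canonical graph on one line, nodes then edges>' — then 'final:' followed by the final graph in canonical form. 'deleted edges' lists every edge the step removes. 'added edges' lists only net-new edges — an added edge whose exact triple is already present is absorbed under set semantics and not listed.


step 1: rule r2; match: 0->10, 1->3, 2->1, 3->2, 4->17; deleted nodes 17; deleted edges (17,3,at); added nodes 20, 21; added edges (20,1,at); (21,2,at); result: nodes: 1:pl, 2:pl, 3:pl, 9:x1, 10:x2, 11:x3, 16:m, 18:m, 19:m, 20:m, 21:m edges: (1,9,pre); (3,10,pre); (3,11,pre); (9,2,post); (9,3,post); (10,1,post); (10,2,post); (11,1,post); (11,2,post); (16,2,at); (18,3,at); (19,2,at); (20,1,at); (21,2,at)
step 2: rule r1; match: 0->9, 1->1, 2->2, 3->3, 4->20; deleted nodes 20; deleted edges (20,1,at); added nodes 22, 23; added edges (22,2,at); (23,3,at); result: nodes: 1:pl, 2:pl, 3:pl, 9:x1, 10:x2, 11:x3, 16:m, 18:m, 19:m, 21:m, 22:m, 23:m edges: (1,9,pre); (3,10,pre); (3,11,pre); (9,2,post); (9,3,post); (10,1,post); (10,2,post); (11,1,post); (11,2,post); (16,2,at); (18,3,at); (19,2,at); (21,2,at); (22,2,at); (23,3,at)
step 3: rule r2; match: 0->10, 1->3, 2->1, 3->2, 4->18; deleted nodes 18; deleted edges (18,3,at); added nodes 24, 25; added edges (24,1,at); (25,2,at); result: nodes: 1:pl, 2:pl, 3:pl, 9:x1, 10:x2, 11:x3, 16:m, 19:m, 21:m, 22:m, 23:m, 24:m, 25:m edges: (1,9,pre); (3,10,pre); (3,11,pre); (9,2,post); (9,3,post); (10,1,post); (10,2,post); (11,1,post); (11,2,post); (16,2,at); (19,2,at); (21,2,at); (22,2,at); (23,3,at); (24,1,at); (25,2,at)
step 4: rule r1; match: 0->9, 1->1, 2->2, 3->3, 4->24; deleted nodes 24; deleted edges (24,1,at); added nodes 26, 27; added edges (26,2,at); (27,3,at); result: nodes: 1:pl, 2:pl, 3:pl, 9:x1, 10:x2, 11:x3, 16:m, 19:m, 21:m, 22:m, 23:m, 25:m, 26:m, 27:m edges: (1,9,pre); (3,10,pre); (3,11,pre); (9,2,post); (9,3,post); (10,1,post); (10,2,post); (11,1,post); (11,2,post); (16,2,at); (19,2,at); (21,2,at); (22,2,at); (23,3,at); (25,2,at); (26,2,at); (27,3,at)
final:
nodes: 1:pl, 2:pl, 3:pl, 9:x1, 10:x2, 11:x3, 16:m, 19:m, 21:m, 22:m, 23:m, 25:m, 26:m, 27:m
edges: (1,9,pre); (3,10,pre); (3,11,pre); (9,2,post); (9,3,post); (10,1,post); (10,2,post); (11,1,post); (11,2,post); (16,2,at); (19,2,at); (21,2,at); (22,2,at); (23,3,at); (25,2,at); (26,2,at); (27,3,at)


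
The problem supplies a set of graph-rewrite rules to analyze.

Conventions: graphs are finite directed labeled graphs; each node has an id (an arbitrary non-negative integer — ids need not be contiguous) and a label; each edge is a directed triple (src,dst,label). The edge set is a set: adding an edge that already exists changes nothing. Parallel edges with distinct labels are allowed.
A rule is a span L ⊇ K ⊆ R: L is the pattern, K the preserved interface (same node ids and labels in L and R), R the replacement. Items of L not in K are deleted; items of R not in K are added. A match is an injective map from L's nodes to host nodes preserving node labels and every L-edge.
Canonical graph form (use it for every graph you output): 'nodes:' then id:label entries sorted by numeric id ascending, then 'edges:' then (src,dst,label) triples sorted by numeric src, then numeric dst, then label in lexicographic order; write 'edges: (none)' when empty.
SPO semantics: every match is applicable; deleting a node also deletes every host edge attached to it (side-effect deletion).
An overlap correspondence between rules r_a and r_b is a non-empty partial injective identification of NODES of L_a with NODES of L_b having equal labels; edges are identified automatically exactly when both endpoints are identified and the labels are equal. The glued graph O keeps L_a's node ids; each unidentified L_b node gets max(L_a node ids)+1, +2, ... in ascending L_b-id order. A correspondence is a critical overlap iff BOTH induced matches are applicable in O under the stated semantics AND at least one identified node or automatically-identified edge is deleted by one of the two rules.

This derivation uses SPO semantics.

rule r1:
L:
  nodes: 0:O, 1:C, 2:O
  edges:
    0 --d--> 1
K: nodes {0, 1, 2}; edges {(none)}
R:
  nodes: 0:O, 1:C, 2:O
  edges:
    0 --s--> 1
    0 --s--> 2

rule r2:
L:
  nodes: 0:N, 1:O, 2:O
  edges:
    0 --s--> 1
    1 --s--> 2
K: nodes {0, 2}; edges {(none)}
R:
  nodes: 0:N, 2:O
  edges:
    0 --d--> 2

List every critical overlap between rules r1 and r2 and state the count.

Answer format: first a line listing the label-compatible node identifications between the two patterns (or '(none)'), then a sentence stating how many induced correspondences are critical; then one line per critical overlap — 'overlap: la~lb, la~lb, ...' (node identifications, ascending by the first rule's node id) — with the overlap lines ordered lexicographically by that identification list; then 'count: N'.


label-compatible node identifications between L(r1) and L(r2): 0~1, 0~2, 2~1, 2~2
4 of the induced correspondences are critical overlaps of r1 and r2.
overlap: 0~1
overlap: 0~1, 2~2
overlap: 0~2, 2~1
overlap: 2~1
count: 4


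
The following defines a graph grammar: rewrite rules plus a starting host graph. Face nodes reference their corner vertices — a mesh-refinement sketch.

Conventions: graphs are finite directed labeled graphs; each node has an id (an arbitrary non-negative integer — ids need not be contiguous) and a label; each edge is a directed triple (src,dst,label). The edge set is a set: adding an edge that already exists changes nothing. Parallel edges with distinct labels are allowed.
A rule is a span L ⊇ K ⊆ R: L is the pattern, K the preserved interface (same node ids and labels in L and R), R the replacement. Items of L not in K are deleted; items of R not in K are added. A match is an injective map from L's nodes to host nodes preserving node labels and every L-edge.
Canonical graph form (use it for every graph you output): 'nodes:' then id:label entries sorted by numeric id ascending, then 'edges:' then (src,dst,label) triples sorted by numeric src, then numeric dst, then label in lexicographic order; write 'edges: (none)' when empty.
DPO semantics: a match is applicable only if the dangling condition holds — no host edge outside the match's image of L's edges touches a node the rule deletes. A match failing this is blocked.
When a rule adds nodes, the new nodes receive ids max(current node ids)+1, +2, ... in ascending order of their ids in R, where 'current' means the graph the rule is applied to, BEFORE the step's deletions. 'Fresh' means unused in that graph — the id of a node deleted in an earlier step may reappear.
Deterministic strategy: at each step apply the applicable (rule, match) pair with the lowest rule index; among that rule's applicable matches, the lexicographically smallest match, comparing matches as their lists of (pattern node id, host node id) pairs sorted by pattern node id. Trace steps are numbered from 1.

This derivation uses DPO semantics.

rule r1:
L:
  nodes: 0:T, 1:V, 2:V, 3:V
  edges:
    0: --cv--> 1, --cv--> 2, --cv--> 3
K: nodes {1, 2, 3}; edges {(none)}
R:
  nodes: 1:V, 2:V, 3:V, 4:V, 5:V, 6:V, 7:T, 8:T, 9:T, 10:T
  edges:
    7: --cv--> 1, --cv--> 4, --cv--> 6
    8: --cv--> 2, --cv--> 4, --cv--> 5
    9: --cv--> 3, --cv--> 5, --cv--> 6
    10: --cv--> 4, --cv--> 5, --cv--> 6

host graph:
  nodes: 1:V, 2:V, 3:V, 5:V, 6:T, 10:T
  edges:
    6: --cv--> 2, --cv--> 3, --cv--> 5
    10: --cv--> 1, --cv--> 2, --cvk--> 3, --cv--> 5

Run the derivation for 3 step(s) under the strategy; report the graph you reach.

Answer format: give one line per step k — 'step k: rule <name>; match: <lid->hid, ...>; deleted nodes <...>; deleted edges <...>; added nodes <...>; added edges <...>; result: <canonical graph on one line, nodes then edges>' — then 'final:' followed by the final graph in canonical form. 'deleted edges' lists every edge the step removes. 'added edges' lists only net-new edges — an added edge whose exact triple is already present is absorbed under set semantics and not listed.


step 1: rule r1; match: 0->6, 1->2, 2->3, 3->5; deleted nodes 6; deleted edges (6,2,cv); (6,3,cv); (6,5,cv); added nodes 11, 12, 13, 14, 15, 16, 17; added edges (14,2,cv); (14,11,cv); (14,13,cv); (15,3,cv); (15,11,cv); (15,12,cv); (16,5,cv); (16,12,cv); (16,13,cv); (17,11,cv); (17,12,cv); (17,13,cv); result: nodes: 1:V, 2:V, 3:V, 5:V, 10:T, 11:V, 12:V, 13:V, 14:T, 15:T, 16:T, 17:T edges: (10,1,cv); (10,2,cv); (10,3,cvk); (10,5,cv); (14,2,cv); (14,11,cv); (14,13,cv); (15,3,cv); (15,11,cv); (15,12,cv); (16,5,cv); (16,12,cv); (16,13,cv); (17,11,cv); (17,12,cv); (17,13,cv)
step 2: rule r1; match: 0->14, 1->2, 2->11, 3->13; deleted nodes 14; deleted edges (14,2,cv); (14,11,cv); (14,13,cv); added nodes 18, 19, 20, 21, 22, 23, 24; added edges (21,2,cv); (21,18,cv); (21,20,cv); (22,11,cv); (22,18,cv); (22,19,cv); (23,13,cv); (23,19,cv); (23,20,cv); (24,18,cv); (24,19,cv); (24,20,cv); result: nodes: 1:V, 2:V, 3:V, 5:V, 10:T, 11:V, 12:V, 13:V, 15:T, 16:T, 17:T, 18:V, 19:V, 20:V, 21:T, 22:T, 23:T, 24:T edges: (10,1,cv); (10,2,cv); (10,3,cvk); (10,5,cv); (15,3,cv); (15,11,cv); (15,12,cv); (16,5,cv); (16,12,cv); (16,13,cv); (17,11,cv); (17,12,cv); (17,13,cv); (21,2,cv); (21,18,cv); (21,20,cv); (22,11,cv); (22,18,cv); (22,19,cv); (23,13,cv); (23,19,cv); (23,20,cv); (24,18,cv); (24,19,cv); (24,20,cv)
step 3: rule r1; match: 0->15, 1->3, 2->11, 3->12; deleted nodes 15; deleted edges (15,3,cv); (15,11,cv); (15,12,cv); added nodes 25, 26, 27, 28, 29, 30, 31; added edges (28,3,cv); (28,25,cv); (28,27,cv); (29,11,cv); (29,25,cv); (29,26,cv); (30,12,cv); (30,26,cv); (30,27,cv); (31,25,cv); (31,26,cv); (31,27,cv); result: nodes: 1:V, 2:V, 3:V, 5:V, 10:T, 11:V, 12:V, 13:V, 16:T, 17:T, 18:V, 19:V, 20:V, 21:T, 22:T, 23:T, 24:T, 25:V, 26:V, 27:V, 28:T, 29:T, 30:T, 31:T edges: (10,1,cv); (10,2,cv); (10,3,cvk); (10,5,cv); (16,5,cv); (16,12,cv); (16,13,cv); (17,11,cv); (17,12,cv); (17,13,cv); (21,2,cv); (21,18,cv); (21,20,cv); (22,11,cv); (22,18,cv); (22,19,cv); (23,13,cv); (23,19,cv); (23,20,cv); (24,18,cv); (24,19,cv); (24,20,cv); (28,3,cv); (28,25,cv); (28,27,cv); (29,11,cv); (29,25,cv); (29,26,cv); (30,12,cv); (30,26,cv); (30,27,cv); (31,25,cv); (31,26,cv); (31,27,cv)
final:
nodes: 1:V, 2:V, 3:V, 5:V, 10:T, 11:V, 12:V, 13:V, 16:T, 17:T, 18:V, 19:V, 20:V, 21:T, 22:T, 23:T, 24:T, 25:V, 26:V, 27:V, 28:T, 29:T, 30:T, 31:T
edges: (10,1,cv); (10,2,cv); (10,3,cvk); (10,5,cv); (16,5,cv); (16,12,cv); (16,13,cv); (17,11,cv); (17,12,cv); (17,13,cv); (21,2,cv); (21,18,cv); (21,20,cv); (22,11,cv); (22,18,cv); (22,19,cv); (23,13,cv); (23,19,cv); (23,20,cv); (24,18,cv); (24,19,cv); (24,20,cv); (28,3,cv); (28,25,cv); (28,27,cv); (29,11,cv); (29,25,cv); (29,26,cv); (30,12,cv); (30,26,cv); (30,27,cv); (31,25,cv); (31,26,cv); (31,27,cv)
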